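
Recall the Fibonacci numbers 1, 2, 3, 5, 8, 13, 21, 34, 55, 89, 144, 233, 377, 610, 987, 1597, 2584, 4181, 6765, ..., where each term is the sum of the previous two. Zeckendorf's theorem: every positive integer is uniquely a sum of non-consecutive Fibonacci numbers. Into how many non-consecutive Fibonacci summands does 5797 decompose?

5

largest Fibonacci ≤ 5797 is 4181; 5797 − 4181 = 1616
largest Fibonacci ≤ 1616 is 1597; 1616 − 1597 = 19
largest Fibonacci ≤ 19 is 13; 19 − 13 = 6
largest Fibonacci ≤ 6 is 5; 6 − 5 = 1
largest Fibonacci ≤ 1 is 1; 1 − 1 = 0
5797 = 4181 + 1597 + 13 + 5 + 1, which has 5 terms.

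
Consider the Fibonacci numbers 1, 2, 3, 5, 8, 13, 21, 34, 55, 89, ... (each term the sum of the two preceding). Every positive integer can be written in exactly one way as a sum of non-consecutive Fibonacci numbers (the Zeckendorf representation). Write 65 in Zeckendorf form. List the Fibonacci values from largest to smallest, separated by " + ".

65 − 55 = 10
10 − 8 = 2
2 − 2 = 0
So 65 = 55 + 8 + 2, with no two terms consecutive in the sequence.

55 + 8 + 2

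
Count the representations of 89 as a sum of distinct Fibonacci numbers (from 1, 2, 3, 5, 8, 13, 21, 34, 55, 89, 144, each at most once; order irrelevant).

Each representation comes from the Zeckendorf form by replacing some F_k with F_{k−1} + F_{k−2} where possible.
89 = 89 = 55+34 = 55+21+13 = 55+21+8+5 = … (1 more), for 5 in all.

5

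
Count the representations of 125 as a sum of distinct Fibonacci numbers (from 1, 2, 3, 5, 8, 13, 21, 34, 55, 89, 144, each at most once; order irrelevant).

5

Each representation comes from the Zeckendorf form by replacing some F_k with F_{k−1} + F_{k−2} where possible.
125 = 89+34+2 = 89+21+13+2 = 89+21+8+5+2 = … (2 more), for 5 in all.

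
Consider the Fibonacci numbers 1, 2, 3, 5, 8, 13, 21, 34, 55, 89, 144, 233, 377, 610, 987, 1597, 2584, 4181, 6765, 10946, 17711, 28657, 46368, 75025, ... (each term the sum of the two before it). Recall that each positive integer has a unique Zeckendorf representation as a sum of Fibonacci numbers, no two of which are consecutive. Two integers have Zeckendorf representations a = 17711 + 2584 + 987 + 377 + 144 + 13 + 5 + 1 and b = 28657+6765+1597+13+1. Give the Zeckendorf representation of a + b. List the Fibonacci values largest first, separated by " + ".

The two numbers are 21822 and 37033, so their sum is 58855.
Greedily peel off the largest Fibonacci term at each step:
take 46368 (≤ 58855); 58855 − 46368 = 12487
take 10946 (≤ 12487); 12487 − 10946 = 1541
take 987 (≤ 1541); 1541 − 987 = 554
take 377 (≤ 554); 554 − 377 = 177
take 144 (≤ 177); 177 − 144 = 33
take 21 (≤ 33); 33 − 21 = 12
take 8 (≤ 12); 12 − 8 = 4
take 3 (≤ 4); 4 − 3 = 1
take 1 (≤ 1); 1 − 1 = 0

46368 + 10946 + 987 + 377 + 144 + 21 + 8 + 3 + 1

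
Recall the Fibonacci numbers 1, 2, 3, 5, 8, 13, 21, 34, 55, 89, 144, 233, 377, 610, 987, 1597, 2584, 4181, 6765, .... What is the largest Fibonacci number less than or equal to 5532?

4181 ≤ 5532 < 6765, so the largest Fibonacci number not exceeding 5532 is 4181.

4181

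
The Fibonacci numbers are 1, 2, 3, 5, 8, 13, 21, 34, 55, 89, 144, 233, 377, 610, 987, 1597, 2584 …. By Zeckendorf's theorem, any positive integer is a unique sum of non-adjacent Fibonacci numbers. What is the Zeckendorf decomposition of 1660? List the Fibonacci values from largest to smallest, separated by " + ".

Repeatedly subtract the largest Fibonacci number that fits:
1660 − 1597 = 63
63 − 55 = 8
8 − 8 = 0
So 1660 = 1597 + 55 + 8, with no two terms consecutive in the sequence.

1597 + 55 + 8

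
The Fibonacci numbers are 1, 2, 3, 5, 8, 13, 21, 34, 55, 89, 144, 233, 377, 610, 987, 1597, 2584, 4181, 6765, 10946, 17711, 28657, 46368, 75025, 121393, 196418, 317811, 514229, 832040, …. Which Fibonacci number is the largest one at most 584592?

514229

514229 ≤ 584592 < 832040, so the largest Fibonacci number not exceeding 584592 is 514229.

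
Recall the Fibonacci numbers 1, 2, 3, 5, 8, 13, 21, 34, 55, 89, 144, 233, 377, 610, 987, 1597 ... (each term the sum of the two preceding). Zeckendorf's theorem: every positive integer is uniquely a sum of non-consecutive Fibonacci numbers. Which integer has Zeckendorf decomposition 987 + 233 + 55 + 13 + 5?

987 + 233 + 55 + 13 + 5 = 1293.

1293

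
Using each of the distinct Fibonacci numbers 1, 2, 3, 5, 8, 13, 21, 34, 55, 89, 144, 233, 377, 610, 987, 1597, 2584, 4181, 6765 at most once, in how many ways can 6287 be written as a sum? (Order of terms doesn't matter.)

36

Starting from the Zeckendorf form and repeatedly splitting a term F_k into F_{k−1} + F_{k−2} (when neither is already used) reaches every representation.
6287 = 4181+1597+377+89+34+8+1 = 4181+1597+377+89+34+5+3+1 = 4181+1597+377+89+21+13+8+1 = 4181+1597+233+144+89+34+8+1 = … (32 more), for 36 in all.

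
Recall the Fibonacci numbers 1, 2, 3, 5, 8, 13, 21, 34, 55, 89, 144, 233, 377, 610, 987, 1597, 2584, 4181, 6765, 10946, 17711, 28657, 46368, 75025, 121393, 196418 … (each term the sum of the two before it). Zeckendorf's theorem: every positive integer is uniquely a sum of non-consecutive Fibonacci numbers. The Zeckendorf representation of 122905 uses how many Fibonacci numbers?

6

subtract 121393 from 122905: 1512 remains
subtract 987 from 1512: 525 remains
subtract 377 from 525: 148 remains
subtract 144 from 148: 4 remains
subtract 3 from 4: 1 remains
subtract 1 from 1: 0 remains
122905 = 121393 + 987 + 377 + 144 + 3 + 1, which has 6 terms.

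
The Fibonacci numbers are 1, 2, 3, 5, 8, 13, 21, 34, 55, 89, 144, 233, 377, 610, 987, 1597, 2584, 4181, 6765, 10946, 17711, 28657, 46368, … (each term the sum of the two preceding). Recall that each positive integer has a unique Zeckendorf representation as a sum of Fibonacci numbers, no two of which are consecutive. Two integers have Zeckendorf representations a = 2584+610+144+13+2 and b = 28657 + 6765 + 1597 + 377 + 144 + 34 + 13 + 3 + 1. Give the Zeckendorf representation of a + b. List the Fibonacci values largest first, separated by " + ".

The two numbers are 3353 and 37591, so their sum is 40944.
Repeatedly subtract the largest Fibonacci number that fits:
subtract 28657 from 40944: 12287 remains
subtract 10946 from 12287: 1341 remains
subtract 987 from 1341: 354 remains
subtract 233 from 354: 121 remains
subtract 89 from 121: 32 remains
subtract 21 from 32: 11 remains
subtract 8 from 11: 3 remains
subtract 3 from 3: 0 remains

28657 + 10946 + 987 + 233 + 89 + 21 + 8 + 3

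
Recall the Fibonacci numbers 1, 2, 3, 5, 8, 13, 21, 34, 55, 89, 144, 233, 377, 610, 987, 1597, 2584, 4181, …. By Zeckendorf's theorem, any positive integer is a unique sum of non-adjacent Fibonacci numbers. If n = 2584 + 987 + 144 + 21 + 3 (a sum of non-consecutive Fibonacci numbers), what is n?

3739

2584 + 987 + 144 + 21 + 3 = 3739.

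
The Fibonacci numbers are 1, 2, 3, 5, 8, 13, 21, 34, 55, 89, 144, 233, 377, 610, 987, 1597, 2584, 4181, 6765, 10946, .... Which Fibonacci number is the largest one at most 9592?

6765

6765 ≤ 9592 < 10946, so the largest Fibonacci number not exceeding 9592 is 6765.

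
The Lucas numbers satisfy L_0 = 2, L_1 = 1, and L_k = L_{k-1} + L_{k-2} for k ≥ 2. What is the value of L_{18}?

Iterating the recurrence up to L_{14} = 843 and L_{13} = 521:
L_{15} = L_{14} + L_{13} = 843 + 521 = 1364
L_{16} = L_{15} + L_{14} = 1364 + 843 = 2207
L_{17} = L_{16} + L_{15} = 2207 + 1364 = 3571
L_{18} = L_{17} + L_{16} = 3571 + 2207 = 5778

5778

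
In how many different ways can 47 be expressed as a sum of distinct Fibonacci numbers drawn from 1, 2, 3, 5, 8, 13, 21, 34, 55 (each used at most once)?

5

Each representation comes from the Zeckendorf form by replacing some F_k with F_{k−1} + F_{k−2} where possible.
47 = 34+13 = 34+8+5 = 34+8+3+2 = … (2 more), for 5 in all.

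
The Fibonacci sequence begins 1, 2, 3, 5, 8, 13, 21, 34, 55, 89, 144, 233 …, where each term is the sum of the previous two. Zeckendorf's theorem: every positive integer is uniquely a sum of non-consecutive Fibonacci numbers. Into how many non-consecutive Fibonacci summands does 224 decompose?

Greedy algorithm:
subtract 144 from 224: 80 remains
subtract 55 from 80: 25 remains
subtract 21 from 25: 4 remains
subtract 3 from 4: 1 remains
subtract 1 from 1: 0 remains
224 = 144 + 55 + 21 + 3 + 1, which has 5 terms.

5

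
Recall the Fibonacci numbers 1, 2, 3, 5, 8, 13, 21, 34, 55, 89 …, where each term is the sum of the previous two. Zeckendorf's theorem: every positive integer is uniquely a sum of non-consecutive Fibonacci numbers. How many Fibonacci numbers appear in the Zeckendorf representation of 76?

2

76 − 55 = 21
21 − 21 = 0
76 = 55 + 21, which has 2 terms.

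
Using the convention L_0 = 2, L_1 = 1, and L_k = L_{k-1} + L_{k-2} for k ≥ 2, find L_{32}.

Iterating the recurrence up to L_{27} = 439204 and L_{26} = 271443:
L_{28} = L_{27} + L_{26} = 439204 + 271443 = 710647
L_{29} = L_{28} + L_{27} = 710647 + 439204 = 1149851
L_{30} = L_{29} + L_{28} = 1149851 + 710647 = 1860498
L_{31} = L_{30} + L_{29} = 1860498 + 1149851 = 3010349
L_{32} = L_{31} + L_{30} = 3010349 + 1860498 = 4870847

4870847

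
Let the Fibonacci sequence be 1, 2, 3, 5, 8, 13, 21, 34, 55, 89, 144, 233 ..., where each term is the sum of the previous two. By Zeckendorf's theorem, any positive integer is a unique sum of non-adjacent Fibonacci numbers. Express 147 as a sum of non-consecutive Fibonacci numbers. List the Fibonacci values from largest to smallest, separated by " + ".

144 + 3

Greedily peel off the largest Fibonacci term at each step:
subtract 144 from 147: 3 remains
subtract 3 from 3: 0 remains
So 147 = 144 + 3, with no two terms consecutive in the sequence.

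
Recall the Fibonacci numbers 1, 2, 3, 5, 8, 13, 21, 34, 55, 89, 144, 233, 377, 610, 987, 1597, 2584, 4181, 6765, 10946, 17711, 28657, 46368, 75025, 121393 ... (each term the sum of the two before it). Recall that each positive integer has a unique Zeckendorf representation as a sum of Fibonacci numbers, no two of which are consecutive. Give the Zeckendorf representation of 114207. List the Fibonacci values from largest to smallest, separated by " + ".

75025 + 28657 + 6765 + 2584 + 987 + 144 + 34 + 8 + 3

take 75025 (≤ 114207); 114207 − 75025 = 39182
take 28657 (≤ 39182); 39182 − 28657 = 10525
take 6765 (≤ 10525); 10525 − 6765 = 3760
take 2584 (≤ 3760); 3760 − 2584 = 1176
take 987 (≤ 1176); 1176 − 987 = 189
take 144 (≤ 189); 189 − 144 = 45
take 34 (≤ 45); 45 − 34 = 11
take 8 (≤ 11); 11 − 8 = 3
take 3 (≤ 3); 3 − 3 = 0
So 114207 = 75025 + 28657 + 6765 + 2584 + 987 + 144 + 34 + 8 + 3, with no two terms consecutive in the sequence.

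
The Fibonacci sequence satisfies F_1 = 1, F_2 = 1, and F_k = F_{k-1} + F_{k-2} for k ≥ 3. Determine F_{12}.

Iterating the recurrence up to F_{4} = 3 and F_{3} = 2:
F_{5} = F_{4} + F_{3} = 3 + 2 = 5
F_{6} = F_{5} + F_{4} = 5 + 3 = 8
F_{7} = F_{6} + F_{5} = 8 + 5 = 13
F_{8} = F_{7} + F_{6} = 13 + 8 = 21
F_{9} = F_{8} + F_{7} = 21 + 13 = 34
F_{10} = F_{9} + F_{8} = 34 + 21 = 55
F_{11} = F_{10} + F_{9} = 55 + 34 = 89
F_{12} = F_{11} + F_{10} = 89 + 55 = 144

144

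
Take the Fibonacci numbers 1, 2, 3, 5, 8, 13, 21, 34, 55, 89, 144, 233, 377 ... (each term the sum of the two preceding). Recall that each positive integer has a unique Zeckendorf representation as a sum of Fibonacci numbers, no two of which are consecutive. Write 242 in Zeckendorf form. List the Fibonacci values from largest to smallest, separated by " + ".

233 + 8 + 1

242: greatest Fibonacci not exceeding it is 233, leaving 9
9: greatest Fibonacci not exceeding it is 8, leaving 1
1: greatest Fibonacci not exceeding it is 1, leaving 0
So 242 = 233 + 8 + 1, with no two terms consecutive in the sequence.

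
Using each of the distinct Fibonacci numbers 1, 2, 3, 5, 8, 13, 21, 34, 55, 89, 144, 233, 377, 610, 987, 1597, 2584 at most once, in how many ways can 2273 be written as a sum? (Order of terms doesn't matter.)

35

2273 = 1597+610+55+8+3 = 1597+610+55+8+2+1 = 1597+610+34+21+8+3 = … (32 more), for 35 in all.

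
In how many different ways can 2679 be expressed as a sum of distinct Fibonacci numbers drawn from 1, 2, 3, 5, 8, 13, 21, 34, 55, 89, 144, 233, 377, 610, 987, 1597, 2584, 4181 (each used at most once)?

28

Starting from the Zeckendorf form and repeatedly splitting a term F_k into F_{k−1} + F_{k−2} (when neither is already used) reaches every representation.
2679 = 2584+89+5+1 = 2584+89+3+2+1 = 2584+55+34+5+1 = 1597+987+89+5+1 = … (24 more), for 28 in all.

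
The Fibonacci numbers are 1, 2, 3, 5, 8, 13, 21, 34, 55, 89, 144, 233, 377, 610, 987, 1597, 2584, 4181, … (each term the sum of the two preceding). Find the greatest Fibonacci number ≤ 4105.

2584 ≤ 4105 < 4181, so the largest Fibonacci number not exceeding 4105 is 2584.

2584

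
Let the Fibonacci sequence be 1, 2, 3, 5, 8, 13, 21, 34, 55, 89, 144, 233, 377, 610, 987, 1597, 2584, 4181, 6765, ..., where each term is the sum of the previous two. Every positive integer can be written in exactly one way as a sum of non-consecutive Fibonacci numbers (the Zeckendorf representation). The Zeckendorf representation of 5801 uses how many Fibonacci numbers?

5801: greatest Fibonacci not exceeding it is 4181, leaving 1620
1620: greatest Fibonacci not exceeding it is 1597, leaving 23
23: greatest Fibonacci not exceeding it is 21, leaving 2
2: greatest Fibonacci not exceeding it is 2, leaving 0
5801 = 4181 + 1597 + 21 + 2, which has 4 terms.

4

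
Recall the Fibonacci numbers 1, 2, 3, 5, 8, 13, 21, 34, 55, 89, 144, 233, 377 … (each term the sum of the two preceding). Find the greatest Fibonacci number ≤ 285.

233 ≤ 285 < 377, so the largest Fibonacci number not exceeding 285 is 233.

233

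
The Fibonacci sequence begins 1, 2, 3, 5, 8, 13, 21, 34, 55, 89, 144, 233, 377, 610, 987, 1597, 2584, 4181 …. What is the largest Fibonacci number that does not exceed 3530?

2584 ≤ 3530 < 4181, so the largest Fibonacci number not exceeding 3530 is 2584.

2584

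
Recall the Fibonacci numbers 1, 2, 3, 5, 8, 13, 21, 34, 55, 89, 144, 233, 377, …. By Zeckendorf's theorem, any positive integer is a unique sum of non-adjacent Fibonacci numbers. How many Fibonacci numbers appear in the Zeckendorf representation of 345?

largest Fibonacci ≤ 345 is 233; 345 − 233 = 112
largest Fibonacci ≤ 112 is 89; 112 − 89 = 23
largest Fibonacci ≤ 23 is 21; 23 − 21 = 2
largest Fibonacci ≤ 2 is 2; 2 − 2 = 0
345 = 233 + 89 + 21 + 2, which has 4 terms.

4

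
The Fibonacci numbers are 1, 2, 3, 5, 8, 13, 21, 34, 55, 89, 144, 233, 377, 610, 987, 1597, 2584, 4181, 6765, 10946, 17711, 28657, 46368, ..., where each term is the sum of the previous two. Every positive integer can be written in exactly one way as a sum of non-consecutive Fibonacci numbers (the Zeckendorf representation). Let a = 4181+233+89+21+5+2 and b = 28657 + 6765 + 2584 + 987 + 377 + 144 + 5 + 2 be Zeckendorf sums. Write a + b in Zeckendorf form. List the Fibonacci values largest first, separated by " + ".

28657 + 10946 + 4181 + 233 + 34 + 1

The two numbers are 4531 and 39521, so their sum is 44052.
Greedy algorithm:
28657 ≤ 44052 < 46368, so take 28657; remainder 15395
10946 ≤ 15395 < 17711, so take 10946; remainder 4449
4181 ≤ 4449 < 6765, so take 4181; remainder 268
233 ≤ 268 < 377, so take 233; remainder 35
34 ≤ 35 < 55, so take 34; remainder 1
1 ≤ 1 < 2, so take 1; remainder 0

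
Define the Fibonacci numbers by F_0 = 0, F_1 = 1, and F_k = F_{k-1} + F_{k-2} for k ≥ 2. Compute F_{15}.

610

Iterating the recurrence up to F_{10} = 55 and F_{9} = 34:
F_{11} = F_{10} + F_{9} = 55 + 34 = 89
F_{12} = F_{11} + F_{10} = 89 + 55 = 144
F_{13} = F_{12} + F_{11} = 144 + 89 = 233
F_{14} = F_{13} + F_{12} = 233 + 144 = 377
F_{15} = F_{14} + F_{13} = 377 + 233 = 610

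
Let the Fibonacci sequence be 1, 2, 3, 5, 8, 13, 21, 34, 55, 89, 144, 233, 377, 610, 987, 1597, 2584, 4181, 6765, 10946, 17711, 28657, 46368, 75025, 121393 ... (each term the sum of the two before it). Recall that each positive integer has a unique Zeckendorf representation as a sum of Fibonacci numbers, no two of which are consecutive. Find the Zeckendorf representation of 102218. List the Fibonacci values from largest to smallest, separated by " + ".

75025 + 17711 + 6765 + 2584 + 89 + 34 + 8 + 2

Repeatedly subtract the largest Fibonacci number that fits:
75025 ≤ 102218 < 121393, so take 75025; remainder 27193
17711 ≤ 27193 < 28657, so take 17711; remainder 9482
6765 ≤ 9482 < 10946, so take 6765; remainder 2717
2584 ≤ 2717 < 4181, so take 2584; remainder 133
89 ≤ 133 < 144, so take 89; remainder 44
34 ≤ 44 < 55, so take 34; remainder 10
8 ≤ 10 < 13, so take 8; remainder 2
2 ≤ 2 < 3, so take 2; remainder 0
So 102218 = 75025 + 17711 + 6765 + 2584 + 89 + 34 + 8 + 2, with no two terms consecutive in the sequence.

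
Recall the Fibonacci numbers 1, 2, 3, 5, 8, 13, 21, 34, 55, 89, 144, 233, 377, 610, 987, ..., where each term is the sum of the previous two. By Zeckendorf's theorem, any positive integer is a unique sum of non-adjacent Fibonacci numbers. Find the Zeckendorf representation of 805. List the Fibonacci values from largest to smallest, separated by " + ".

610 + 144 + 34 + 13 + 3 + 1

Repeatedly subtract the largest Fibonacci number that fits:
take 610 (≤ 805); 805 − 610 = 195
take 144 (≤ 195); 195 − 144 = 51
take 34 (≤ 51); 51 − 34 = 17
take 13 (≤ 17); 17 − 13 = 4
take 3 (≤ 4); 4 − 3 = 1
take 1 (≤ 1); 1 − 1 = 0
So 805 = 610 + 144 + 34 + 13 + 3 + 1, with no two terms consecutive in the sequence.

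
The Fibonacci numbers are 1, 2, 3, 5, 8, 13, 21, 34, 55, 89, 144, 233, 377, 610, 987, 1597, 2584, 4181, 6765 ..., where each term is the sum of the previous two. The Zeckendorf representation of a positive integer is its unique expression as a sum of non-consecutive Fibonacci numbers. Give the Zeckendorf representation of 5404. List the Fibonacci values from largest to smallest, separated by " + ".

4181 + 987 + 233 + 3

Greedy algorithm:
largest Fibonacci ≤ 5404 is 4181; 5404 − 4181 = 1223
largest Fibonacci ≤ 1223 is 987; 1223 − 987 = 236
largest Fibonacci ≤ 236 is 233; 236 − 233 = 3
largest Fibonacci ≤ 3 is 3; 3 − 3 = 0
So 5404 = 4181 + 987 + 233 + 3, with no two terms consecutive in the sequence.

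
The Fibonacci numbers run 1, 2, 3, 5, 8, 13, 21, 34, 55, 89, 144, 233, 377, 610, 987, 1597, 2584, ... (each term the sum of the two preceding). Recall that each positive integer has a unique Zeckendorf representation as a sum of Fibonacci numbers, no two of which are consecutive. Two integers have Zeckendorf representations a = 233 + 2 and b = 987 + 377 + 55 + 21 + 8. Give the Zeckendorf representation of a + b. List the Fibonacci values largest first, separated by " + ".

The two numbers are 235 and 1448, so their sum is 1683.
largest Fibonacci ≤ 1683 is 1597; 1683 − 1597 = 86
largest Fibonacci ≤ 86 is 55; 86 − 55 = 31
largest Fibonacci ≤ 31 is 21; 31 − 21 = 10
largest Fibonacci ≤ 10 is 8; 10 − 8 = 2
largest Fibonacci ≤ 2 is 2; 2 − 2 = 0

1597 + 55 + 21 + 8 + 2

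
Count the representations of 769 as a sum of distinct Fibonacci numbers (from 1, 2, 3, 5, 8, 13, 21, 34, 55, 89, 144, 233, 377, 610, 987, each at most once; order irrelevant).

Starting from the Zeckendorf form and repeatedly splitting a term F_k into F_{k−1} + F_{k−2} (when neither is already used) reaches every representation.
769 = 610+144+13+2 = 610+144+8+5+2 = 610+89+55+13+2 = 377+233+144+13+2 = 610+89+55+8+5+2 = … (7 more), for 12 in all.

12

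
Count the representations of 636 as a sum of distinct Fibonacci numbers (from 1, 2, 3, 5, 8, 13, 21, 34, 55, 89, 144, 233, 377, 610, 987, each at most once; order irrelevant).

16

Each representation comes from the Zeckendorf form by replacing some F_k with F_{k−1} + F_{k−2} where possible.
636 = 610+21+5 = 610+21+3+2 = 610+13+8+5 = 377+233+21+5 = 610+13+8+3+2 = … (11 more), for 16 in all.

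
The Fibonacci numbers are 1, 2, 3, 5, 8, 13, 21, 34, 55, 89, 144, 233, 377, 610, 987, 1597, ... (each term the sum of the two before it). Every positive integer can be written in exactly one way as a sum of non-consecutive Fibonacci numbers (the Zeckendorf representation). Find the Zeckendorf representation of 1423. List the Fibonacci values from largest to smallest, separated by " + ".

987 + 377 + 55 + 3 + 1

Greedy algorithm:
987 ≤ 1423 < 1597, so take 987; remainder 436
377 ≤ 436 < 610, so take 377; remainder 59
55 ≤ 59 < 89, so take 55; remainder 4
3 ≤ 4 < 5, so take 3; remainder 1
1 ≤ 1 < 2, so take 1; remainder 0
So 1423 = 987 + 377 + 55 + 3 + 1, with no two terms consecutive in the sequence.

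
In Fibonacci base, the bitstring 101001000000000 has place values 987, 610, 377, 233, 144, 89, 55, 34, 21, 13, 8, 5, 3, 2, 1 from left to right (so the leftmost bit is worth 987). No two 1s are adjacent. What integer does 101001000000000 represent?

Summing the place values of the 1 bits: 987 + 377 + 89 = 1453.

1453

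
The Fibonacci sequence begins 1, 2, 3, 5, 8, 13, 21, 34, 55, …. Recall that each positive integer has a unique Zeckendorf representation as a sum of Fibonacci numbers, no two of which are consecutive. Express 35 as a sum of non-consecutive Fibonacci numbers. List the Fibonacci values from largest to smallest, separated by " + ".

34 + 1

35 − 34 = 1
1 − 1 = 0
So 35 = 34 + 1, with no two terms consecutive in the sequence.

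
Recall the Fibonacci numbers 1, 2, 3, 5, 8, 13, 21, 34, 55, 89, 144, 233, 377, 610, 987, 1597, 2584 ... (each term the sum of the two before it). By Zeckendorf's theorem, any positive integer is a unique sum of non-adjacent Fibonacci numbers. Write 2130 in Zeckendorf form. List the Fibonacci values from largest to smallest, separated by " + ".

1597 + 377 + 144 + 8 + 3 + 1

2130 − 1597 = 533
533 − 377 = 156
156 − 144 = 12
12 − 8 = 4
4 − 3 = 1
1 − 1 = 0
So 2130 = 1597 + 377 + 144 + 8 + 3 + 1, with no two terms consecutive in the sequence.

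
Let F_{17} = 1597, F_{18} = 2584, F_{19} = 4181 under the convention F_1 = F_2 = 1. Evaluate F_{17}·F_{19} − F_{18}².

1

1597·4181 − 2584² = 6677057 − 6677056 = 1. (Cassini's identity: F_{k−1}F_{k+1} − F_k² = (−1)^k.)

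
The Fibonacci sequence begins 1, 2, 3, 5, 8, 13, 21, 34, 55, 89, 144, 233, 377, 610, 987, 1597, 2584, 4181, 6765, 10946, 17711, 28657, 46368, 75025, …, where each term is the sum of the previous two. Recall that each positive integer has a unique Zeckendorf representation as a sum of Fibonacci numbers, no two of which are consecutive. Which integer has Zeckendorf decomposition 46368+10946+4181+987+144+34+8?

62668

46368+10946+4181+987+144+34+8 = 62668.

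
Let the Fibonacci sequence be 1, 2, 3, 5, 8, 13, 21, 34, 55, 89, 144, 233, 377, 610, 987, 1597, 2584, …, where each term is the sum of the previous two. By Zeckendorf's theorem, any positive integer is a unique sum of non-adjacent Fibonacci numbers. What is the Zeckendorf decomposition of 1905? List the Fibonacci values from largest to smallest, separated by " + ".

Greedy algorithm:
largest Fibonacci ≤ 1905 is 1597; 1905 − 1597 = 308
largest Fibonacci ≤ 308 is 233; 308 − 233 = 75
largest Fibonacci ≤ 75 is 55; 75 − 55 = 20
largest Fibonacci ≤ 20 is 13; 20 − 13 = 7
largest Fibonacci ≤ 7 is 5; 7 − 5 = 2
largest Fibonacci ≤ 2 is 2; 2 − 2 = 0
So 1905 = 1597 + 233 + 55 + 13 + 5 + 2, with no two terms consecutive in the sequence.

1597 + 233 + 55 + 13 + 5 + 2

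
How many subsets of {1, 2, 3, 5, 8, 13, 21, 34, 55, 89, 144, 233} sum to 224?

224 = 144+55+21+3+1 = 144+55+13+8+3+1 = 144+34+21+13+8+3+1 = 89+55+34+21+13+8+3+1 — 4 representations.

4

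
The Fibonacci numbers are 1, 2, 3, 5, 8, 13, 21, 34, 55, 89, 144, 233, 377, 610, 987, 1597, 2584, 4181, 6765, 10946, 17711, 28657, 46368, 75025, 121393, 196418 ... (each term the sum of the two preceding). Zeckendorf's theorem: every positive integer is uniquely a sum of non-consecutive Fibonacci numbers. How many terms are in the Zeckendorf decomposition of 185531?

6

Greedily peel off the largest Fibonacci term at each step:
185531 − 121393 = 64138
64138 − 46368 = 17770
17770 − 17711 = 59
59 − 55 = 4
4 − 3 = 1
1 − 1 = 0
185531 = 121393 + 46368 + 17711 + 55 + 3 + 1, which has 6 terms.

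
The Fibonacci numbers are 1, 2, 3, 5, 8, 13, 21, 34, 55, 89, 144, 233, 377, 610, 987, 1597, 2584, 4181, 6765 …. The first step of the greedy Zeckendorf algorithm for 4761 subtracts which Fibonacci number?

4181 ≤ 4761 < 6765, so the largest Fibonacci number not exceeding 4761 is 4181.

4181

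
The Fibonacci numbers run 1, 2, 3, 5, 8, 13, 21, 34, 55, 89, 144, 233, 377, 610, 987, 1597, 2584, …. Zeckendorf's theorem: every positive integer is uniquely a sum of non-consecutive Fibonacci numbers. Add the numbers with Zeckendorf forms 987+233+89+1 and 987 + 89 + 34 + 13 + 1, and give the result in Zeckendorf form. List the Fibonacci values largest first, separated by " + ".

The two numbers are 1310 and 1124, so their sum is 2434.
subtract 1597 from 2434: 837 remains
subtract 610 from 837: 227 remains
subtract 144 from 227: 83 remains
subtract 55 from 83: 28 remains
subtract 21 from 28: 7 remains
subtract 5 from 7: 2 remains
subtract 2 from 2: 0 remains

1597 + 610 + 144 + 55 + 21 + 5 + 2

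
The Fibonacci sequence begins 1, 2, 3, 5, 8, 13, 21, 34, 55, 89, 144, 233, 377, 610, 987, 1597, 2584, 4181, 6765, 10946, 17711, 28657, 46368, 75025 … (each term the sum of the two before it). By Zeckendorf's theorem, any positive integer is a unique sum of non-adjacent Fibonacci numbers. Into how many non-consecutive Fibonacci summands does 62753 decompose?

Greedily peel off the largest Fibonacci term at each step:
largest Fibonacci ≤ 62753 is 46368; 62753 − 46368 = 16385
largest Fibonacci ≤ 16385 is 10946; 16385 − 10946 = 5439
largest Fibonacci ≤ 5439 is 4181; 5439 − 4181 = 1258
largest Fibonacci ≤ 1258 is 987; 1258 − 987 = 271
largest Fibonacci ≤ 271 is 233; 271 − 233 = 38
largest Fibonacci ≤ 38 is 34; 38 − 34 = 4
largest Fibonacci ≤ 4 is 3; 4 − 3 = 1
largest Fibonacci ≤ 1 is 1; 1 − 1 = 0
62753 = 46368 + 10946 + 4181 + 987 + 233 + 34 + 3 + 1, which has 8 terms.

8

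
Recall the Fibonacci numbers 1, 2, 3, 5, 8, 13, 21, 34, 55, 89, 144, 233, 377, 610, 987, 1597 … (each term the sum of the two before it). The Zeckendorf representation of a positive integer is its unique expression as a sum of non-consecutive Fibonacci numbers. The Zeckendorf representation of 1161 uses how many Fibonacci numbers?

5

1161: greatest Fibonacci not exceeding it is 987, leaving 174
174: greatest Fibonacci not exceeding it is 144, leaving 30
30: greatest Fibonacci not exceeding it is 21, leaving 9
9: greatest Fibonacci not exceeding it is 8, leaving 1
1: greatest Fibonacci not exceeding it is 1, leaving 0
1161 = 987 + 144 + 21 + 8 + 1, which has 5 terms.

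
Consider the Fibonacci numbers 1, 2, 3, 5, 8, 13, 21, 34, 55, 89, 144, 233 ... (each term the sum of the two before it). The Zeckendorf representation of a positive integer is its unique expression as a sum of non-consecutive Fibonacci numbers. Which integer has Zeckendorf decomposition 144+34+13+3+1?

195

144+34+13+3+1 = 195.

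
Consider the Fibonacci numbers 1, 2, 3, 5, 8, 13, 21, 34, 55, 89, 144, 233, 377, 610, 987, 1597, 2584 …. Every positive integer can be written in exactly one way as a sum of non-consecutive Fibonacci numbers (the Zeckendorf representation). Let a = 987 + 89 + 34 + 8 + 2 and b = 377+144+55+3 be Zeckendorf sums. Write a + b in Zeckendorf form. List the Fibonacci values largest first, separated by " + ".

The two numbers are 1120 and 579, so their sum is 1699.
take 1597 (≤ 1699); 1699 − 1597 = 102
take 89 (≤ 102); 102 − 89 = 13
take 13 (≤ 13); 13 − 13 = 0

1597 + 89 + 13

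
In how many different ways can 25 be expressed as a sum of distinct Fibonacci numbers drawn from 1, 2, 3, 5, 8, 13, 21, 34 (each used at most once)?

2

Starting from the Zeckendorf form and repeatedly splitting a term F_k into F_{k−1} + F_{k−2} (when neither is already used) reaches every representation.
25 = 21+3+1 = 13+8+3+1 — 2 representations.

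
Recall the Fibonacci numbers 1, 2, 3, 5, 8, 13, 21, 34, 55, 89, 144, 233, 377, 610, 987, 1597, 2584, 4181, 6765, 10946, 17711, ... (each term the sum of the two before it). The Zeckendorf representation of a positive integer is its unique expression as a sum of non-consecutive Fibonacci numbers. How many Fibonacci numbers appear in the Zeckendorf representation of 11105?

take 10946 (≤ 11105); 11105 − 10946 = 159
take 144 (≤ 159); 159 − 144 = 15
take 13 (≤ 15); 15 − 13 = 2
take 2 (≤ 2); 2 − 2 = 0
11105 = 10946 + 144 + 13 + 2, which has 4 terms.

4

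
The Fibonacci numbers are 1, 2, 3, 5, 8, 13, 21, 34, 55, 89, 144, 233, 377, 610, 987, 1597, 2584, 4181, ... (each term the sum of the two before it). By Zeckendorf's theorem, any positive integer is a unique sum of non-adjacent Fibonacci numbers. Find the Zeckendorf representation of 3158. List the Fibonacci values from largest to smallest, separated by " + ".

largest Fibonacci ≤ 3158 is 2584; 3158 − 2584 = 574
largest Fibonacci ≤ 574 is 377; 574 − 377 = 197
largest Fibonacci ≤ 197 is 144; 197 − 144 = 53
largest Fibonacci ≤ 53 is 34; 53 − 34 = 19
largest Fibonacci ≤ 19 is 13; 19 − 13 = 6
largest Fibonacci ≤ 6 is 5; 6 − 5 = 1
largest Fibonacci ≤ 1 is 1; 1 − 1 = 0
So 3158 = 2584 + 377 + 144 + 34 + 13 + 5 + 1, with no two terms consecutive in the sequence.

2584 + 377 + 144 + 34 + 13 + 5 + 1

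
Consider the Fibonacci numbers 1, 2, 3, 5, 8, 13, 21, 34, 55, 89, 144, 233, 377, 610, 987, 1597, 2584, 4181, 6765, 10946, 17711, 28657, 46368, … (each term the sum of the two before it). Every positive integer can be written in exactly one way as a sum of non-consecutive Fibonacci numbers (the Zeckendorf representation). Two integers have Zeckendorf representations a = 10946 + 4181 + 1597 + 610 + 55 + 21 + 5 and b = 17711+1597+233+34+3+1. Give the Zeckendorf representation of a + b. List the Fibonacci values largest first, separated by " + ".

28657 + 6765 + 987 + 377 + 144 + 55 + 8 + 1

The two numbers are 17415 and 19579, so their sum is 36994.
Greedy algorithm:
take 28657 (≤ 36994); 36994 − 28657 = 8337
take 6765 (≤ 8337); 8337 − 6765 = 1572
take 987 (≤ 1572); 1572 − 987 = 585
take 377 (≤ 585); 585 − 377 = 208
take 144 (≤ 208); 208 − 144 = 64
take 55 (≤ 64); 64 − 55 = 9
take 8 (≤ 9); 9 − 8 = 1
take 1 (≤ 1); 1 − 1 = 0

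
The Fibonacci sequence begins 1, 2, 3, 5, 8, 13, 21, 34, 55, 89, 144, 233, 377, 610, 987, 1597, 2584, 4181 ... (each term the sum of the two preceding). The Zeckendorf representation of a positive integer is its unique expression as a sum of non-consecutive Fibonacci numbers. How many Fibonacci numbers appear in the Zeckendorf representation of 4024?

5

Greedy algorithm:
4024 − 2584 = 1440
1440 − 987 = 453
453 − 377 = 76
76 − 55 = 21
21 − 21 = 0
4024 = 2584 + 987 + 377 + 55 + 21, which has 5 terms.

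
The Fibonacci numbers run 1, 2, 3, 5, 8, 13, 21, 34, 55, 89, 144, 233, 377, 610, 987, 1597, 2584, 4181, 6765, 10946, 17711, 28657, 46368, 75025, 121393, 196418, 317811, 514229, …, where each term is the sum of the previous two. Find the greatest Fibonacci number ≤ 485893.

317811

317811 ≤ 485893 < 514229, so the largest Fibonacci number not exceeding 485893 is 317811.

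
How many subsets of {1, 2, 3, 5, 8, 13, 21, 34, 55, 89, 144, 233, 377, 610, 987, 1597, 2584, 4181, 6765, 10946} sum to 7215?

Each representation comes from the Zeckendorf form by replacing some F_k with F_{k−1} + F_{k−2} where possible.
7215 = 6765+377+55+13+5 = 6765+377+55+13+3+2 = 6765+377+34+21+13+5 = 6765+233+144+55+13+5 = … (50 more), for 54 in all.

54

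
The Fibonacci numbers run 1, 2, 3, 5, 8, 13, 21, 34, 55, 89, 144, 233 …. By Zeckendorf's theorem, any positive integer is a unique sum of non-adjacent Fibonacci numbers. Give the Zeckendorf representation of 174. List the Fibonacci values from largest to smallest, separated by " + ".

144 + 21 + 8 + 1

Greedily peel off the largest Fibonacci term at each step:
subtract 144 from 174: 30 remains
subtract 21 from 30: 9 remains
subtract 8 from 9: 1 remains
subtract 1 from 1: 0 remains
So 174 = 144 + 21 + 8 + 1, with no two terms consecutive in the sequence.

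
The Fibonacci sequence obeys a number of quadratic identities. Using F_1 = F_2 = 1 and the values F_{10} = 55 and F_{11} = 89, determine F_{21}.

By F_{2k+1} = F_k² + F_{k+1}²: F_{21} = 55² + 89² = 3025 + 7921 = 10946.

10946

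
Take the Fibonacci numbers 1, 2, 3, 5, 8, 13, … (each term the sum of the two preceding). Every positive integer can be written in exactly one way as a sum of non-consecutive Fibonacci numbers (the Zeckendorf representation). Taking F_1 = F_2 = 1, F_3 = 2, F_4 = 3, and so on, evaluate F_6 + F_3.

F_6 + F_3 = 8 + 2 = 10.

10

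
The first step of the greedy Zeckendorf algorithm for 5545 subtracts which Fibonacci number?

4181

4181 ≤ 5545 < 6765, so the largest Fibonacci number not exceeding 5545 is 4181.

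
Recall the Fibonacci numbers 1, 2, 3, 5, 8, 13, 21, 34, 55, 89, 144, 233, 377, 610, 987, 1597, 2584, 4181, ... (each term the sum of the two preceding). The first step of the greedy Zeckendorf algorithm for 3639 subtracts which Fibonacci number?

2584

2584 ≤ 3639 < 4181, so the largest Fibonacci number not exceeding 3639 is 2584.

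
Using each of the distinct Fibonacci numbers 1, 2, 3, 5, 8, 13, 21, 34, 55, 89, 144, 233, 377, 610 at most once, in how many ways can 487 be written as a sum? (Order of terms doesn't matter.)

16

487 = 377+89+21 = 377+89+13+8 = 377+55+34+21 = 233+144+89+21 = 377+89+13+5+3 = … (11 more), for 16 in all.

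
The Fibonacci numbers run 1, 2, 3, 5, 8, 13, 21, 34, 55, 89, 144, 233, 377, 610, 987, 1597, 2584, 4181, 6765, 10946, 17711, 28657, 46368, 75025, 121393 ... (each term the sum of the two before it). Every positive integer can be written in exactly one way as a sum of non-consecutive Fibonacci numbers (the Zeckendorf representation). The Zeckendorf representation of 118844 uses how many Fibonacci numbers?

Greedily peel off the largest Fibonacci term at each step:
take 75025 (≤ 118844); 118844 − 75025 = 43819
take 28657 (≤ 43819); 43819 − 28657 = 15162
take 10946 (≤ 15162); 15162 − 10946 = 4216
take 4181 (≤ 4216); 4216 − 4181 = 35
take 34 (≤ 35); 35 − 34 = 1
take 1 (≤ 1); 1 − 1 = 0
118844 = 75025 + 28657 + 10946 + 4181 + 34 + 1, which has 6 terms.

6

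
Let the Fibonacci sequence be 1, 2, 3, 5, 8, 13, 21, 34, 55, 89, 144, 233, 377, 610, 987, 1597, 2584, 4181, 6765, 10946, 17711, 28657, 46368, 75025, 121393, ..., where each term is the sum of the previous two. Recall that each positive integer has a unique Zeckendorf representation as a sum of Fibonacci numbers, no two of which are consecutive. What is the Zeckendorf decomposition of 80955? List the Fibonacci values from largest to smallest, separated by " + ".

75025 + 4181 + 1597 + 144 + 8

Repeatedly subtract the largest Fibonacci number that fits:
largest Fibonacci ≤ 80955 is 75025; 80955 − 75025 = 5930
largest Fibonacci ≤ 5930 is 4181; 5930 − 4181 = 1749
largest Fibonacci ≤ 1749 is 1597; 1749 − 1597 = 152
largest Fibonacci ≤ 152 is 144; 152 − 144 = 8
largest Fibonacci ≤ 8 is 8; 8 − 8 = 0
So 80955 = 75025 + 4181 + 1597 + 144 + 8, with no two terms consecutive in the sequence.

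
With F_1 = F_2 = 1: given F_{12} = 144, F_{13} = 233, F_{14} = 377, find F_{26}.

121393

By the addition formula F_{m+n} = F_m F_{n+1} + F_{m−1} F_n with m=13, n=13: F_{26} = 233·377 + 144·233 = 87841 + 33552 = 121393.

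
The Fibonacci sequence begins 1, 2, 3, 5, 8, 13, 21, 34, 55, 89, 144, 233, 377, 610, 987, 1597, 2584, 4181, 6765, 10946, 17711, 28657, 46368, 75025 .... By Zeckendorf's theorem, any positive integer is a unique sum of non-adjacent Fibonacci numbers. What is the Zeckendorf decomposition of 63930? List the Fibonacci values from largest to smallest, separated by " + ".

Greedy algorithm:
63930 − 46368 = 17562
17562 − 10946 = 6616
6616 − 4181 = 2435
2435 − 1597 = 838
838 − 610 = 228
228 − 144 = 84
84 − 55 = 29
29 − 21 = 8
8 − 8 = 0
So 63930 = 46368 + 10946 + 4181 + 1597 + 610 + 144 + 55 + 21 + 8, with no two terms consecutive in the sequence.

46368 + 10946 + 4181 + 1597 + 610 + 144 + 55 + 21 + 8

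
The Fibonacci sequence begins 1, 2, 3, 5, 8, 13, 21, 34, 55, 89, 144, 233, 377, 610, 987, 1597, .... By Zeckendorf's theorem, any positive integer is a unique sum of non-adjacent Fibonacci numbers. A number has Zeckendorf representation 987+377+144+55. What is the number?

1563

987+377+144+55 = 1563.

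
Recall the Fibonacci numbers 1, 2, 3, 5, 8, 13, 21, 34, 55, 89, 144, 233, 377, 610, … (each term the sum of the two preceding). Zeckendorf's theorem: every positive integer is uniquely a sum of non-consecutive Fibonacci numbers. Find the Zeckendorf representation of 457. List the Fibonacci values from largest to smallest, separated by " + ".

377 + 55 + 21 + 3 + 1

457 − 377 = 80
80 − 55 = 25
25 − 21 = 4
4 − 3 = 1
1 − 1 = 0
So 457 = 377 + 55 + 21 + 3 + 1, with no two terms consecutive in the sequence.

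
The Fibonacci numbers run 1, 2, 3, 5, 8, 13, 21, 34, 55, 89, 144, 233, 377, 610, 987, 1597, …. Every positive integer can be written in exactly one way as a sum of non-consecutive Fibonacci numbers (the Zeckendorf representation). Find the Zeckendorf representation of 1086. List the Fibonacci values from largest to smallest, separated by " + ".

987 + 89 + 8 + 2

Greedy algorithm:
1086: greatest Fibonacci not exceeding it is 987, leaving 99
99: greatest Fibonacci not exceeding it is 89, leaving 10
10: greatest Fibonacci not exceeding it is 8, leaving 2
2: greatest Fibonacci not exceeding it is 2, leaving 0
So 1086 = 987 + 89 + 8 + 2, with no two terms consecutive in the sequence.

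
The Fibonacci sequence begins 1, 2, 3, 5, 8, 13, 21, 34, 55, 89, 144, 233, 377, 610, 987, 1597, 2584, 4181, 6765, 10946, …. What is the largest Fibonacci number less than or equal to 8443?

6765

6765 ≤ 8443 < 10946, so the largest Fibonacci number not exceeding 8443 is 6765.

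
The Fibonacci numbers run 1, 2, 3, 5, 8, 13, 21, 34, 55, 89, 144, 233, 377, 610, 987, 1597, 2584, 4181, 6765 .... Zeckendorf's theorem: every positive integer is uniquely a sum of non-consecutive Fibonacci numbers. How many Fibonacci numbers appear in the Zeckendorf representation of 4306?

Repeatedly subtract the largest Fibonacci number that fits:
take 4181 (≤ 4306); 4306 − 4181 = 125
take 89 (≤ 125); 125 − 89 = 36
take 34 (≤ 36); 36 − 34 = 2
take 2 (≤ 2); 2 − 2 = 0
4306 = 4181 + 89 + 34 + 2, which has 4 terms.

4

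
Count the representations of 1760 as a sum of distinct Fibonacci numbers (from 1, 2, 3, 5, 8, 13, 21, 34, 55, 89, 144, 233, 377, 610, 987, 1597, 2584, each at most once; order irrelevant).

Each representation comes from the Zeckendorf form by replacing some F_k with F_{k−1} + F_{k−2} where possible.
1760 = 1597+144+13+5+1 = 1597+144+13+3+2+1 = 1597+89+55+13+5+1 = … (24 more), for 27 in all.

27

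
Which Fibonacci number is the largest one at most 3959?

2584

2584 ≤ 3959 < 4181, so the largest Fibonacci number not exceeding 3959 is 2584.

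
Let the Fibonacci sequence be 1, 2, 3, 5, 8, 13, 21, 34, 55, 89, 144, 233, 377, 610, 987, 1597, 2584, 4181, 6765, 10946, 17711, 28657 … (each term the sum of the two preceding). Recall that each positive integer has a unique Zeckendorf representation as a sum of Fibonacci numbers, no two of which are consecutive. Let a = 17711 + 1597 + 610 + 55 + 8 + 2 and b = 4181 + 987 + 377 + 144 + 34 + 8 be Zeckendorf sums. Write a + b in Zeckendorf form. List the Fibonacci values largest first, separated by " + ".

17711 + 6765 + 987 + 233 + 13 + 5

The two numbers are 19983 and 5731, so their sum is 25714.
Repeatedly subtract the largest Fibonacci number that fits:
subtract 17711 from 25714: 8003 remains
subtract 6765 from 8003: 1238 remains
subtract 987 from 1238: 251 remains
subtract 233 from 251: 18 remains
subtract 13 from 18: 5 remains
subtract 5 from 5: 0 remains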